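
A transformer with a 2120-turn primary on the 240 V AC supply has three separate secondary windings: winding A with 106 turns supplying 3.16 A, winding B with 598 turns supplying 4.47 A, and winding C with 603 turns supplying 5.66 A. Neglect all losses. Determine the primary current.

I_p ≈ 3.03 A

V_A = 240 × 106/2120 = 12.000 V; V_B = 240 × 598/2120 = 67.698 V; V_C = 240 × 603/2120 = 68.264 V.
P_out = V_A I_A + V_B I_B + V_C I_C = 12.000×3.16 + 67.698×4.47 + 68.264×5.66 = 37.920 + 302.61 + 386.38 = 726.91 W.
Ideal ⇒ P_in = P_out, so I_p = P_out/V_p = 726.91/240 = 3.03 A.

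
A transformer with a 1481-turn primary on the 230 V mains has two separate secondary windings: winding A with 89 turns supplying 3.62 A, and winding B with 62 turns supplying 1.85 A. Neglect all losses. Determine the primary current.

I_p ≈ 0.295 A

V_A = 230 × 89/1481 = 13.822 V; V_B = 230 × 62/1481 = 9.6286 V.
P_out = V_A I_A + V_B I_B = 13.822×3.62 + 9.6286×1.85 = 50.035 + 17.813 = 67.848 W.
Ideal ⇒ P_in = P_out, so I_p = P_out/V_p = 67.848/230 = 0.295 A.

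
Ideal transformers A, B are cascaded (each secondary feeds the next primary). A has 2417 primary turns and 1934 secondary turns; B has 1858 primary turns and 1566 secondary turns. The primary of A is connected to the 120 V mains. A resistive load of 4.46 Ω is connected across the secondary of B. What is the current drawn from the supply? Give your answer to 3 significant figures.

I_supply ≈ 12.2 A

Secondary of A: V = 120.00 × 1934/2417 = 96.020 V.
Secondary of B: V = 96.020 × 1566/1858 = 80.930 V.
I_load = 80.930/4.46 = 18.146 A, so P_out = 80.930 × 18.146 = 1468.5 W.
All ideal ⇒ P_in = P_out, so I_supply = 1468.5/120 = 12.2 A.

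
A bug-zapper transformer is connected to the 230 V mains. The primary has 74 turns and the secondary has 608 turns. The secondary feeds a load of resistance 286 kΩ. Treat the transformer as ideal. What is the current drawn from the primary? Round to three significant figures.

V_s = V_p × N_s/N_p = 230 × 608/74 = 1889.7 V.
I_s = V_s/R = 1889.7/286000 = 0.0066074 A.
For an ideal transformer I_p N_p = I_s N_s, so I_p = 0.0066074 × 608/74 = 0.0543 A.

I_p ≈ 0.0543 A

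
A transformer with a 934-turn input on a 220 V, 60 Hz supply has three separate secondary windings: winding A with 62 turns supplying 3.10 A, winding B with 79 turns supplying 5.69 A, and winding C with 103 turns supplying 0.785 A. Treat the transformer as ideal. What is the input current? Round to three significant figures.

I_in ≈ 0.774 A

V_A = 220 × 62/934 = 14.604 V; V_B = 220 × 79/934 = 18.608 V; V_C = 220 × 103/934 = 24.261 V.
P_out = V_A I_A + V_B I_B + V_C I_C = 14.604×3.10 + 18.608×5.69 + 24.261×0.785 = 45.272 + 105.88 + 19.045 = 170.20 W.
Ideal ⇒ P_in = P_out, so I_in = P_out/V_in = 170.20/220 = 0.774 A.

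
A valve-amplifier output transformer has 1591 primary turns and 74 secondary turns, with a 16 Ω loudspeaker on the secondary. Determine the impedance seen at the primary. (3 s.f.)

Z_p = (N_p/N_s)² × Z_s = (1591/74)² × 16 = 7400 Ω.

Z_p ≈ 7400 Ω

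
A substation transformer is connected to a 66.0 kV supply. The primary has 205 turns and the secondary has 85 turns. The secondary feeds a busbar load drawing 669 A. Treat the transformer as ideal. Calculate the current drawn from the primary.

For an ideal transformer I_p N_p = I_s N_s, so I_p = 669 × 85/205 = 277 A.

I_p ≈ 277 A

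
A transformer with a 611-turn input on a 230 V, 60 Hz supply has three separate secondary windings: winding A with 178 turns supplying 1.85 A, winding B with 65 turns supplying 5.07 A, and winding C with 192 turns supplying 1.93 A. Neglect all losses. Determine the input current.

V_A = 230 × 178/611 = 67.005 V; V_B = 230 × 65/611 = 24.468 V; V_C = 230 × 192/611 = 72.275 V.
P_out = V_A I_A + V_B I_B + V_C I_C = 67.005×1.85 + 24.468×5.07 + 72.275×1.93 = 123.96 + 124.05 + 139.49 = 387.50 W.
Ideal ⇒ P_in = P_out, so I_in = P_out/V_in = 387.50/230 = 1.68 A.

I_in ≈ 1.68 A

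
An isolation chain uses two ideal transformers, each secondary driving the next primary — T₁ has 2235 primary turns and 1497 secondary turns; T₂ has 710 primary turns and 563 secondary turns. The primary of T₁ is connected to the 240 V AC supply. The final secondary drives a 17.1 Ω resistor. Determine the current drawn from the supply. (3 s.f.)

I_supply ≈ 3.96 A

After T₁: V = 240.00 × 1497/2235 = 160.75 V.
After T₂: V = 160.75 × 563/710 = 127.47 V.
I_load = 127.47/17.1 = 7.4543 A, so P_out = 127.47 × 7.4543 = 950.20 W.
All ideal ⇒ P_in = P_out, so I_supply = 950.20/240 = 3.96 A.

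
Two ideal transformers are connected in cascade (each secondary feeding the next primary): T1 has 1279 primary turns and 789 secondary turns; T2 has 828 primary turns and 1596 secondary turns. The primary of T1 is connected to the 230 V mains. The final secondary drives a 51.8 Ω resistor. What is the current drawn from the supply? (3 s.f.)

Secondary of T1: V = 230.00 × 789/1279 = 141.88 V.
Secondary of T2: V = 141.88 × 1596/828 = 273.49 V.
I_load = 273.49/51.8 = 5.2797 A, so P_out = 273.49 × 5.2797 = 1443.9 W.
All ideal ⇒ P_in = P_out, so I_supply = 1443.9/230 = 6.28 A.

I_supply ≈ 6.28 A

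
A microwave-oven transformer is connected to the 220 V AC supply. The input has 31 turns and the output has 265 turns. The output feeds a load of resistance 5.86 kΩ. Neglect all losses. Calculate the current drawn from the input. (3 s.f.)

I_in ≈ 2.74 A

V_out = V_in × N_out/N_in = 220 × 265/31 = 1880.6 V.
I_out = V_out/R = 1880.6/5860 = 0.32093 A.
For an ideal transformer I_in N_in = I_out N_out, so I_in = 0.32093 × 265/31 = 2.74 A.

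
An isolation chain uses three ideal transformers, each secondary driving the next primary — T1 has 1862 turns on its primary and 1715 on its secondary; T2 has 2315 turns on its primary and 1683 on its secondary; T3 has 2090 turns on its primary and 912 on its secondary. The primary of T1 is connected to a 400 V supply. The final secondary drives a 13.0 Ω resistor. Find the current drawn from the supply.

I_supply ≈ 2.63 A

Secondary of T1: V = 400.00 × 1715/1862 = 368.42 V.
Secondary of T2: V = 368.42 × 1683/2315 = 267.84 V.
Secondary of T3: V = 267.84 × 912/2090 = 116.88 V.
I_load = 116.88/13.0 = 8.9905 A, so P_out = 116.88 × 8.9905 = 1050.8 W.
All ideal ⇒ P_in = P_out, so I_supply = 1050.8/400 = 2.63 A.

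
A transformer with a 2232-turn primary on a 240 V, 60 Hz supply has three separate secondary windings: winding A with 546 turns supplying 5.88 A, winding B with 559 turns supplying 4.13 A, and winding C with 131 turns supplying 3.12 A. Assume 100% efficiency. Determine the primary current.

V_A = 240 × 546/2232 = 58.710 V; V_B = 240 × 559/2232 = 60.108 V; V_C = 240 × 131/2232 = 14.086 V.
P_out = V_A I_A + V_B I_B + V_C I_C = 58.710×5.88 + 60.108×4.13 + 14.086×3.12 = 345.21 + 248.24 + 43.948 = 637.41 W.
Ideal ⇒ P_in = P_out, so I_p = P_out/V_p = 637.41/240 = 2.66 A.

I_p ≈ 2.66 A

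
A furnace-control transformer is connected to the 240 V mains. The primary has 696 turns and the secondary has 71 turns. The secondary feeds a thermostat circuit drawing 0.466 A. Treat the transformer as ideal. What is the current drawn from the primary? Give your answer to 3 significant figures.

For an ideal transformer I_p N_p = I_s N_s, so I_p = 0.466 × 71/696 = 0.0475 A.

I_p ≈ 0.0475 A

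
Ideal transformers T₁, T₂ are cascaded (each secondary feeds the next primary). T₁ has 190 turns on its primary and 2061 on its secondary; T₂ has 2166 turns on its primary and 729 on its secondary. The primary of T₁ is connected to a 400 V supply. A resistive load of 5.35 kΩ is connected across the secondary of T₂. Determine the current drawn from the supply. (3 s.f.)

I_supply ≈ 0.997 A

After T₁: V = 400.00 × 2061/190 = 4338.9 V.
After T₂: V = 4338.9 × 729/2166 = 1460.3 V.
I_load = 1460.3/5350 = 0.27296 A, so P_out = 1460.3 × 0.27296 = 398.61 W.
All ideal ⇒ P_in = P_out, so I_supply = 398.61/400 = 0.997 A.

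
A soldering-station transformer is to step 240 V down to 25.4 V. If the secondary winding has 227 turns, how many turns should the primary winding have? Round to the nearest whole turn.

N_p = 2145 turns

N_p/N_s = V_p/V_s, so N_p = 227 × 240/25.4 = 2144.9 ≈ 2145 turns.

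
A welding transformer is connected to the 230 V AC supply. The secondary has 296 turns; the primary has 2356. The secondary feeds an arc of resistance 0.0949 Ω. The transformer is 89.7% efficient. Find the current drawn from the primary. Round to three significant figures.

I_p ≈ 42.6 A

V_s = 230 × 296/2356 = 28.896 V.
I_s = V_s/R = 28.896/0.0949 = 304.49 A.
P_out = V_s I_s = 28.896 × 304.49 = 8798.8 W.
P_in = P_out/η = 8798.8/0.897 = 9809.1 W.
I_p = P_in/V_p = 9809.1/230 = 42.6 A.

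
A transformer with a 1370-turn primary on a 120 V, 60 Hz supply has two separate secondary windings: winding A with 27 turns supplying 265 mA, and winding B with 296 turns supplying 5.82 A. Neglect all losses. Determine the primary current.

I_p ≈ 1.26 A

V_A = 120 × 27/1370 = 2.3650 V; V_B = 120 × 296/1370 = 25.927 V.
P_out = V_A I_A + V_B I_B = 2.3650×0.265 + 25.927×5.82 = 0.62672 + 150.90 = 151.52 W.
Ideal ⇒ P_in = P_out, so I_p = P_out/V_p = 151.52/120 = 1.26 A.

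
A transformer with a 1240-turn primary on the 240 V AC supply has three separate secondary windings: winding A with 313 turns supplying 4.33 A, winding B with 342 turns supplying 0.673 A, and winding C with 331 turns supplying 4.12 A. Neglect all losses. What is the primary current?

I_p ≈ 2.38 A

V_A = 240 × 313/1240 = 60.581 V; V_B = 240 × 342/1240 = 66.194 V; V_C = 240 × 331/1240 = 64.065 V.
P_out = V_A I_A + V_B I_B + V_C I_C = 60.581×4.33 + 66.194×0.673 + 64.065×4.12 = 262.31 + 44.548 + 263.95 = 570.81 W.
Ideal ⇒ P_in = P_out, so I_p = P_out/V_p = 570.81/240 = 2.38 A.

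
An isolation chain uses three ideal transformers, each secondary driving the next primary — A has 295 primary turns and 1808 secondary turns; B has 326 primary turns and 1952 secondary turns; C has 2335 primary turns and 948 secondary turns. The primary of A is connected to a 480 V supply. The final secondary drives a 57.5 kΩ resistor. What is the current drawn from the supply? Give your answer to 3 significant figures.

After A: V = 480.00 × 1808/295 = 2941.8 V.
After B: V = 2941.8 × 1952/326 = 17615 V.
After C: V = 17615 × 948/2335 = 7151.6 V.
I_load = 7151.6/57500 = 0.12438 A, so P_out = 7151.6 × 0.12438 = 889.48 W.
All ideal ⇒ P_in = P_out, so I_supply = 889.48/480 = 1.85 A.

I_supply ≈ 1.85 A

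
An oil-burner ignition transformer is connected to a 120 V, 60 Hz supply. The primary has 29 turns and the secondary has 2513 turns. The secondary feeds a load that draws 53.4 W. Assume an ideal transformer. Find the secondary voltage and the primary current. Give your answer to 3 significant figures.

V_s = V_p × N_s/N_p = 120 × 2513/29 = 10399 V.
I_s = P/V_s = 53.4/10399 = 0.0051353 A.
I_p = I_s × N_s/N_p = 0.0051353 × 2513/29 = 0.445 A.

V_s ≈ 10400 V, I_p ≈ 0.445 A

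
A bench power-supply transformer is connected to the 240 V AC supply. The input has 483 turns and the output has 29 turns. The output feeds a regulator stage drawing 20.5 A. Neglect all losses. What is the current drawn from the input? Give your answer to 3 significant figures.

I_in ≈ 1.23 A

For an ideal transformer I_in N_in = I_out N_out, so I_in = 20.5 × 29/483 = 1.23 A.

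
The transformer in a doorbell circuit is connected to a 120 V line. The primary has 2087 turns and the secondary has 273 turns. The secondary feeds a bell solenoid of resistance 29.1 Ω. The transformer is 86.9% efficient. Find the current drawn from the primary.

V_s = 120 × 273/2087 = 15.697 V.
I_s = V_s/R = 15.697/29.1 = 0.53942 A.
P_out = V_s I_s = 15.697 × 0.53942 = 8.4674 W.
P_in = P_out/η = 8.4674/0.869 = 9.7438 W.
I_p = P_in/V_p = 9.7438/120 = 0.0812 A.

I_p ≈ 0.0812 A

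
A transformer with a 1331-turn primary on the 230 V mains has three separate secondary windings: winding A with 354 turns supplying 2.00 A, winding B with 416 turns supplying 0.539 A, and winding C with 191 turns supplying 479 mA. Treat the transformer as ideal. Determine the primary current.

V_A = 230 × 354/1331 = 61.172 V; V_B = 230 × 416/1331 = 71.886 V; V_C = 230 × 191/1331 = 33.005 V.
P_out = V_A I_A + V_B I_B + V_C I_C = 61.172×2.00 + 71.886×0.539 + 33.005×0.479 = 122.34 + 38.746 + 15.810 = 176.90 W.
Ideal ⇒ P_in = P_out, so I_p = P_out/V_p = 176.90/230 = 0.769 A.

I_p ≈ 0.769 A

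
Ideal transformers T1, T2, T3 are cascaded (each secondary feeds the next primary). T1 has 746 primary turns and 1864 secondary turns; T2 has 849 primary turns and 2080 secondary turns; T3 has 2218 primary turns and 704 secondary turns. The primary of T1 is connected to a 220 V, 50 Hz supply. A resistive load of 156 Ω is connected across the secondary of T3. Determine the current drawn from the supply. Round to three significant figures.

After T1: V = 220.00 × 1864/746 = 549.71 V.
After T2: V = 549.71 × 2080/849 = 1346.7 V.
After T3: V = 1346.7 × 704/2218 = 427.46 V.
I_load = 427.46/156 = 2.7401 A, so P_out = 427.46 × 2.7401 = 1171.3 W.
All ideal ⇒ P_in = P_out, so I_supply = 1171.3/220 = 5.32 A.

I_supply ≈ 5.32 A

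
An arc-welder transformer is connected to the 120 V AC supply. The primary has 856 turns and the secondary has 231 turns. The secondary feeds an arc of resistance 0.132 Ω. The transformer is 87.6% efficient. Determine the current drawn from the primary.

V_s = 120 × 231/856 = 32.383 V.
I_s = V_s/R = 32.383/0.132 = 245.33 A.
P_out = V_s I_s = 32.383 × 245.33 = 7944.5 W.
P_in = P_out/η = 7944.5/0.876 = 9069.0 W.
I_p = P_in/V_p = 9069.0/120 = 75.6 A.

I_p ≈ 75.6 A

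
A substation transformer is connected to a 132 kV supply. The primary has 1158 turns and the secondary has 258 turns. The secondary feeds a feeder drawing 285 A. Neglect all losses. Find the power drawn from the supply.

P ≈ 8.38×10^6 W

I_p = I_s × N_s/N_p = 285 × 258/1158 = 63.497 A.
P = V_p I_p = 132000 × 63.497 = 8.38×10^6 W.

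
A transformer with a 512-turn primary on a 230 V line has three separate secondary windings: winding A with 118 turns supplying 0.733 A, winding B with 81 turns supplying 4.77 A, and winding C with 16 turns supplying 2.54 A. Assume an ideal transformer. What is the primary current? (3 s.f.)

V_A = 230 × 118/512 = 53.008 V; V_B = 230 × 81/512 = 36.387 V; V_C = 230 × 16/512 = 7.1875 V.
P_out = V_A I_A + V_B I_B + V_C I_C = 53.008×0.733 + 36.387×4.77 + 7.1875×2.54 = 38.855 + 173.56 + 18.256 = 230.68 W.
Ideal ⇒ P_in = P_out, so I_p = P_out/V_p = 230.68/230 = 1.00 A.

I_p ≈ 1.00 A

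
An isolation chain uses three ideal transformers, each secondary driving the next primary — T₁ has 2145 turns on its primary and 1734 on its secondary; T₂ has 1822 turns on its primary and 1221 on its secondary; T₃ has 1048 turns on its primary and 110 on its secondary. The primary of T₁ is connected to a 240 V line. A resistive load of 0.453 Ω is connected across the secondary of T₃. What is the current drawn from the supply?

I_supply ≈ 1.71 A

After T₁: V = 240.00 × 1734/2145 = 194.01 V.
After T₂: V = 194.01 × 1221/1822 = 130.02 V.
After T₃: V = 130.02 × 110/1048 = 13.647 V.
I_load = 13.647/0.453 = 30.125 A, so P_out = 13.647 × 30.125 = 411.12 W.
All ideal ⇒ P_in = P_out, so I_supply = 411.12/240 = 1.71 A.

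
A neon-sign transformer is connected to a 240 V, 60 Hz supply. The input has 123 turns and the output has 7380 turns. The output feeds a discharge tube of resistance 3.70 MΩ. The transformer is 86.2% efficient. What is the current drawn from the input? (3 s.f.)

V_out = 240 × 7380/123 = 14400 V.
I_out = V_out/R = 14400/(3.70×10^6) = 0.0038919 A.
P_out = V_out I_out = 14400 × 0.0038919 = 56.043 W.
P_in = P_out/η = 56.043/0.862 = 65.015 W.
I_in = P_in/V_in = 65.015/240 = 0.271 A.

I_in ≈ 0.271 A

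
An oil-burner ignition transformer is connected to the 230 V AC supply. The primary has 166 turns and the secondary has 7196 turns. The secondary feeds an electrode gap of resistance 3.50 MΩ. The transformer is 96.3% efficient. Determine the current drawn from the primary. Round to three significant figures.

V_s = 230 × 7196/166 = 9970.4 V.
I_s = V_s/R = 9970.4/(3.50×10^6) = 0.0028487 A.
P_out = V_s I_s = 9970.4 × 0.0028487 = 28.402 W.
P_in = P_out/η = 28.402/0.963 = 29.494 W.
I_p = P_in/V_p = 29.494/230 = 0.128 A.

I_p ≈ 0.128 A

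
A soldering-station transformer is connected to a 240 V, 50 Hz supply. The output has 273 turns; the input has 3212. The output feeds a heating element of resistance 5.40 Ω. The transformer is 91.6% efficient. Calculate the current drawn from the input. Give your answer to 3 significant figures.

I_in ≈ 0.351 A

V_out = 240 × 273/3212 = 20.399 V.
I_out = V_out/R = 20.399/5.40 = 3.7775 A.
P_out = V_out I_out = 20.399 × 3.7775 = 77.055 W.
P_in = P_out/η = 77.055/0.916 = 84.122 W.
I_in = P_in/V_in = 84.122/240 = 0.351 A.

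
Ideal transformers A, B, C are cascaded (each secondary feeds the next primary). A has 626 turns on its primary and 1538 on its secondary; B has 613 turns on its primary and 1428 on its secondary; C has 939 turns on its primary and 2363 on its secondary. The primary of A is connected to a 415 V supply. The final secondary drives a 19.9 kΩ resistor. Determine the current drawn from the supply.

After A: V = 415.00 × 1538/626 = 1019.6 V.
After B: V = 1019.6 × 1428/613 = 2375.2 V.
After C: V = 2375.2 × 2363/939 = 5977.2 V.
I_load = 5977.2/19900 = 0.30036 A, so P_out = 5977.2 × 0.30036 = 1795.3 W.
All ideal ⇒ P_in = P_out, so I_supply = 1795.3/415 = 4.33 A.

I_supply ≈ 4.33 A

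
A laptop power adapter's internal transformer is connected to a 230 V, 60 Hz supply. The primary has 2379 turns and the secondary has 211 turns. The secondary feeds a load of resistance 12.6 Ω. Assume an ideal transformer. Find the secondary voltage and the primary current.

V_s = V_p × N_s/N_p = 230 × 211/2379 = 20.399 V.
I_s = V_s/R = 20.399/12.6 = 1.6190 A.
I_p = I_s × N_s/N_p = 1.6190 × 211/2379 = 0.144 A.

V_s ≈ 20.4 V, I_p ≈ 0.144 A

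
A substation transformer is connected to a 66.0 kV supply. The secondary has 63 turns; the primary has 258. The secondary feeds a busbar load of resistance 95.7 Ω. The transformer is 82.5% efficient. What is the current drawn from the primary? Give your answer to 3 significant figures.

I_p ≈ 49.8 A

V_s = 66000 × 63/258 = 16116 V.
I_s = V_s/R = 16116/95.7 = 168.40 A.
P_out = V_s I_s = 16116 × 168.40 = 2.7140×10^6 W.
P_in = P_out/η = 2.7140×10^6/0.825 = 3.2898×10^6 W.
I_p = P_in/V_p = 3.2898×10^6/66000 = 49.8 A.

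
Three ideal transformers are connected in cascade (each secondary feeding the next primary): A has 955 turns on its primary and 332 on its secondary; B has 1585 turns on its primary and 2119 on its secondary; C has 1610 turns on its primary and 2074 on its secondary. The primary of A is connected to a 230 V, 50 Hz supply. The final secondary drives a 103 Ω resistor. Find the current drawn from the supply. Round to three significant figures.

Secondary of A: V = 230.00 × 332/955 = 79.958 V.
Secondary of B: V = 79.958 × 2119/1585 = 106.90 V.
Secondary of C: V = 106.90 × 2074/1610 = 137.70 V.
I_load = 137.70/103 = 1.3369 A, so P_out = 137.70 × 1.3369 = 184.10 W.
All ideal ⇒ P_in = P_out, so I_supply = 184.10/230 = 0.800 A.

I_supply ≈ 0.800 A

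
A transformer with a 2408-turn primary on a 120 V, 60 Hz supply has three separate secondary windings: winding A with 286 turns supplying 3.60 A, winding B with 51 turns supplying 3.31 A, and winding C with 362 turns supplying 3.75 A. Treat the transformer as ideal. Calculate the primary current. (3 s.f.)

I_p ≈ 1.06 A

V_A = 120 × 286/2408 = 14.252 V; V_B = 120 × 51/2408 = 2.5415 V; V_C = 120 × 362/2408 = 18.040 V.
P_out = V_A I_A + V_B I_B + V_C I_C = 14.252×3.60 + 2.5415×3.31 + 18.040×3.75 = 51.309 + 8.4125 + 67.650 = 127.37 W.
Ideal ⇒ P_in = P_out, so I_p = P_out/V_p = 127.37/120 = 1.06 A.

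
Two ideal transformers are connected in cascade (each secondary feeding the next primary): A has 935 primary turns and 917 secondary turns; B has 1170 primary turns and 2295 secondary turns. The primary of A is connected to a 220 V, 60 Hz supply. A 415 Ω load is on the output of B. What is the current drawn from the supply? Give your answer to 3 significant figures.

Secondary of A: V = 220.00 × 917/935 = 215.76 V.
Secondary of B: V = 215.76 × 2295/1170 = 423.23 V.
I_load = 423.23/415 = 1.0198 A, so P_out = 423.23 × 1.0198 = 431.62 W.
All ideal ⇒ P_in = P_out, so I_supply = 431.62/220 = 1.96 A.

I_supply ≈ 1.96 A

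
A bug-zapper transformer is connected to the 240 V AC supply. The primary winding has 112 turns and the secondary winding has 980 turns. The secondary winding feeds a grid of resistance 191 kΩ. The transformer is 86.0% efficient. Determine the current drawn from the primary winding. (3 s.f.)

V_s = 240 × 980/112 = 2100.0 V.
I_s = V_s/R = 2100.0/191000 = 0.010995 A.
P_out = V_s I_s = 2100.0 × 0.010995 = 23.089 W.
P_in = P_out/η = 23.089/0.860 = 26.848 W.
I_p = P_in/V_p = 26.848/240 = 0.112 A.

I_p ≈ 0.112 A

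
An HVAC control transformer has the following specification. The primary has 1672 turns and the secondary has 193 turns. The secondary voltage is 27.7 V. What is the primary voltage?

V_p ≈ 240 V

V_p/V_s = N_p/N_s, so V_p = 27.7 × 1672/193 = 240 V.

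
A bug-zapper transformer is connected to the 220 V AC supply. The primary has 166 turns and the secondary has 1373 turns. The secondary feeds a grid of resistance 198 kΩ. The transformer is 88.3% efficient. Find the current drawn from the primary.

V_s = 220 × 1373/166 = 1819.6 V.
I_s = V_s/R = 1819.6/198000 = 0.0091901 A.
P_out = V_s I_s = 1819.6 × 0.0091901 = 16.723 W.
P_in = P_out/η = 16.723/0.883 = 18.938 W.
I_p = P_in/V_p = 18.938/220 = 0.0861 A.

I_p ≈ 0.0861 A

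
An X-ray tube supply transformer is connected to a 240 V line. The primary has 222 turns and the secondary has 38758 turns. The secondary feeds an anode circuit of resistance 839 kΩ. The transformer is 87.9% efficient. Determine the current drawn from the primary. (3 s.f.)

I_p ≈ 9.92 A

V_s = 240 × 38758/222 = 41901 V.
I_s = V_s/R = 41901/839000 = 0.049941 A.
P_out = V_s I_s = 41901 × 0.049941 = 2092.6 W.
P_in = P_out/η = 2092.6/0.879 = 2380.6 W.
I_p = P_in/V_p = 2380.6/240 = 9.92 A.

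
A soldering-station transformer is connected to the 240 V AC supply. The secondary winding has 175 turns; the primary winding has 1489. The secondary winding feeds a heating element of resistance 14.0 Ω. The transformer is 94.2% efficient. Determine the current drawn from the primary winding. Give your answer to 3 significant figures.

I_p ≈ 0.251 A

V_s = 240 × 175/1489 = 28.207 V.
I_s = V_s/R = 28.207/14.0 = 2.0148 A.
P_out = V_s I_s = 28.207 × 2.0148 = 56.830 W.
P_in = P_out/η = 56.830/0.942 = 60.330 W.
I_p = P_in/V_p = 60.330/240 = 0.251 A.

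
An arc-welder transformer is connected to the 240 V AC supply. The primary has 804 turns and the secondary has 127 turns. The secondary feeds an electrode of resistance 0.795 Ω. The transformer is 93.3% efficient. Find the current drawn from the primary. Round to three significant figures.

V_s = 240 × 127/804 = 37.910 V.
I_s = V_s/R = 37.910/0.795 = 47.686 A.
P_out = V_s I_s = 37.910 × 47.686 = 1807.8 W.
P_in = P_out/η = 1807.8/0.933 = 1937.6 W.
I_p = P_in/V_p = 1937.6/240 = 8.07 A.

I_p ≈ 8.07 A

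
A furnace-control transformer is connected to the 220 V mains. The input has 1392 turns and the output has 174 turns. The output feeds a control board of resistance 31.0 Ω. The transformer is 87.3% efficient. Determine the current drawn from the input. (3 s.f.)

V_out = 220 × 174/1392 = 27.500 V.
I_out = V_out/R = 27.500/31.0 = 0.88710 A.
P_out = V_out I_out = 27.500 × 0.88710 = 24.395 W.
P_in = P_out/η = 24.395/0.873 = 27.944 W.
I_in = P_in/V_in = 27.944/220 = 0.127 A.

I_in ≈ 0.127 A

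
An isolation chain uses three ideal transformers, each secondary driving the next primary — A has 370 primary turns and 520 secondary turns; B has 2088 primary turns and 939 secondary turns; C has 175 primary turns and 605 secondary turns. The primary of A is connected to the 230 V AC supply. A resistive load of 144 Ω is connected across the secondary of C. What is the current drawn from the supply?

After A: V = 230.00 × 520/370 = 323.24 V.
After B: V = 323.24 × 939/2088 = 145.37 V.
After C: V = 145.37 × 605/175 = 502.55 V.
I_load = 502.55/144 = 3.4900 A, so P_out = 502.55 × 3.4900 = 1753.9 W.
All ideal ⇒ P_in = P_out, so I_supply = 1753.9/230 = 7.63 A.

I_supply ≈ 7.63 A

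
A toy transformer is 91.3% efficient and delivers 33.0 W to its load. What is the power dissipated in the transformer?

P_in = P_out/η = 33.0/0.913 = 36.1446 W.
P_loss = P_in − P_out = 36.1446 − 33.0 = 3.14 W.

P_loss ≈ 3.14 W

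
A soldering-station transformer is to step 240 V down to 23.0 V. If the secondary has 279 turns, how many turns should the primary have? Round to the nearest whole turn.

N_p/N_s = V_p/V_s, so N_p = 279 × 240/23.0 = 2911.3 ≈ 2911 turns.

N_p = 2911 turns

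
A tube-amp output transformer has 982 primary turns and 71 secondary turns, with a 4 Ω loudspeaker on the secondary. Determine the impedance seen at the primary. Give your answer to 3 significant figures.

Z_p ≈ 765 Ω

Z_p = (N_p/N_s)² × Z_s = (982/71)² × 4 = 765 Ω.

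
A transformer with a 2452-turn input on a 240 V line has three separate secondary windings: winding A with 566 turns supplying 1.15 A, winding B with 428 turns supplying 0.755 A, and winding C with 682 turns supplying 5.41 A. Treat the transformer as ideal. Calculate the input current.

V_A = 240 × 566/2452 = 55.400 V; V_B = 240 × 428/2452 = 41.892 V; V_C = 240 × 682/2452 = 66.754 V.
P_out = V_A I_A + V_B I_B + V_C I_C = 55.400×1.15 + 41.892×0.755 + 66.754×5.41 = 63.710 + 31.629 + 361.14 = 456.48 W.
Ideal ⇒ P_in = P_out, so I_in = P_out/V_in = 456.48/240 = 1.90 A.

I_in ≈ 1.90 A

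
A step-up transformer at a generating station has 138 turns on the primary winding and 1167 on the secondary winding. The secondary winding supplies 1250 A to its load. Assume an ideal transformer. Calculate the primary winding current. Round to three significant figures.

For an ideal transformer I_p/I_s = N_s/N_p, so I_p = 1250 × 1167/138 = 10600 A.

I_p ≈ 10600 A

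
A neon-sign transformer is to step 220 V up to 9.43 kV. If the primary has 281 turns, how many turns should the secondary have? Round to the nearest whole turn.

N_s = 12045 turns

N_s/N_p = V_s/V_p, so N_s = 281 × 9430/220 = 12044.7 ≈ 12045 turns.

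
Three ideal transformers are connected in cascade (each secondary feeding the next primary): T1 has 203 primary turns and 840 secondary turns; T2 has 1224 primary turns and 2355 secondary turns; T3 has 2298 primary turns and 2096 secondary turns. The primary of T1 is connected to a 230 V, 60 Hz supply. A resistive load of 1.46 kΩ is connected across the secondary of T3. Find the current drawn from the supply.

I_supply ≈ 8.31 A

After T1: V = 230.00 × 840/203 = 951.72 V.
After T2: V = 951.72 × 2355/1224 = 1831.1 V.
After T3: V = 1831.1 × 2096/2298 = 1670.2 V.
I_load = 1670.2/1460 = 1.1440 A, so P_out = 1670.2 × 1.1440 = 1910.6 W.
All ideal ⇒ P_in = P_out, so I_supply = 1910.6/230 = 8.31 A.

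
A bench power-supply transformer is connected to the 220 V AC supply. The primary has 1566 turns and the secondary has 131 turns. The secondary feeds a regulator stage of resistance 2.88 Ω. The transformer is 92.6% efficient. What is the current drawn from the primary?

V_s = 220 × 131/1566 = 18.404 V.
I_s = V_s/R = 18.404/2.88 = 6.3901 A.
P_out = V_s I_s = 18.404 × 6.3901 = 117.60 W.
P_in = P_out/η = 117.60/0.926 = 127.00 W.
I_p = P_in/V_p = 127.00/220 = 0.577 A.

I_p ≈ 0.577 A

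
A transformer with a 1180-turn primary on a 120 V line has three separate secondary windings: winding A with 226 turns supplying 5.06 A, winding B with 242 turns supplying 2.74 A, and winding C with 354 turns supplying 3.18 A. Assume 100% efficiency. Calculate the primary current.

I_p ≈ 2.49 A

V_A = 120 × 226/1180 = 22.983 V; V_B = 120 × 242/1180 = 24.610 V; V_C = 120 × 354/1180 = 36.000 V.
P_out = V_A I_A + V_B I_B + V_C I_C = 22.983×5.06 + 24.610×2.74 + 36.000×3.18 = 116.29 + 67.432 + 114.48 = 298.21 W.
Ideal ⇒ P_in = P_out, so I_p = P_out/V_p = 298.21/120 = 2.49 A.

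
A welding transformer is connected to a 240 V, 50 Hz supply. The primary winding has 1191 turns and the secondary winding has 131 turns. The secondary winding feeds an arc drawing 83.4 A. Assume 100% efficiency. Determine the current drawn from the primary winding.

I_p ≈ 9.17 A

For an ideal transformer I_p N_p = I_s N_s, so I_p = 83.4 × 131/1191 = 9.17 A.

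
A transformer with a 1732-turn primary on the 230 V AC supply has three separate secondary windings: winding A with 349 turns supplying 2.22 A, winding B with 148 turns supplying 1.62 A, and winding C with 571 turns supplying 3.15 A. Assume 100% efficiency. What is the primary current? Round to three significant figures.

I_p ≈ 1.62 A

V_A = 230 × 349/1732 = 46.345 V; V_B = 230 × 148/1732 = 19.654 V; V_C = 230 × 571/1732 = 75.826 V.
P_out = V_A I_A + V_B I_B + V_C I_C = 46.345×2.22 + 19.654×1.62 + 75.826×3.15 = 102.89 + 31.839 + 238.85 = 373.58 W.
Ideal ⇒ P_in = P_out, so I_p = P_out/V_p = 373.58/230 = 1.62 A.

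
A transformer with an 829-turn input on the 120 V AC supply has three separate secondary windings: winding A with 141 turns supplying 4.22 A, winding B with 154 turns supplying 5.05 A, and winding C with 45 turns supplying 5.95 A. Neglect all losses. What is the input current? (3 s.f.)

I_in ≈ 1.98 A

V_A = 120 × 141/829 = 20.410 V; V_B = 120 × 154/829 = 22.292 V; V_C = 120 × 45/829 = 6.5139 V.
P_out = V_A I_A + V_B I_B + V_C I_C = 20.410×4.22 + 22.292×5.05 + 6.5139×5.95 = 86.131 + 112.57 + 38.758 = 237.46 W.
Ideal ⇒ P_in = P_out, so I_in = P_out/V_in = 237.46/120 = 1.98 A.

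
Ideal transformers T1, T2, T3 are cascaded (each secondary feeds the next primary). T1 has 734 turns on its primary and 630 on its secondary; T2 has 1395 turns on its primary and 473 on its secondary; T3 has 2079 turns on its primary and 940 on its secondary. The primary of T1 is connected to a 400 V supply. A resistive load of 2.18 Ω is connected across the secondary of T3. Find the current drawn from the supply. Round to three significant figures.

Secondary of T1: V = 400.00 × 630/734 = 343.32 V.
Secondary of T2: V = 343.32 × 473/1395 = 116.41 V.
Secondary of T3: V = 116.41 × 940/2079 = 52.634 V.
I_load = 52.634/2.18 = 24.144 A, so P_out = 52.634 × 24.144 = 1270.8 W.
All ideal ⇒ P_in = P_out, so I_supply = 1270.8/400 = 3.18 A.

I_supply ≈ 3.18 A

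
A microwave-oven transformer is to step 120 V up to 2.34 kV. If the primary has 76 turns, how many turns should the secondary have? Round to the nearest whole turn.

N_s = 1482 turns

N_s/N_p = V_s/V_p, so N_s = 76 × 2340/120 = 1482.0 ≈ 1482 turns.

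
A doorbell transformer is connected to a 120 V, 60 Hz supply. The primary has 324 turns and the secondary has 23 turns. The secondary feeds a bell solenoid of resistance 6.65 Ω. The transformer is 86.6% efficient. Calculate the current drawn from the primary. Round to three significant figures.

I_p ≈ 0.105 A

V_s = 120 × 23/324 = 8.5185 V.
I_s = V_s/R = 8.5185/6.65 = 1.2810 A.
P_out = V_s I_s = 8.5185 × 1.2810 = 10.912 W.
P_in = P_out/η = 10.912/0.866 = 12.601 W.
I_p = P_in/V_p = 12.601/120 = 0.105 A.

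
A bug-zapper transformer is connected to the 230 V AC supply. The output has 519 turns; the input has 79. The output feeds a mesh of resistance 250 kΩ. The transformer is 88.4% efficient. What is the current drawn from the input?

V_out = 230 × 519/79 = 1511.0 V.
I_out = V_out/R = 1511.0/250000 = 0.0060441 A.
P_out = V_out I_out = 1511.0 × 0.0060441 = 9.1326 W.
P_in = P_out/η = 9.1326/0.884 = 10.331 W.
I_in = P_in/V_in = 10.331/230 = 0.0449 A.

I_in ≈ 0.0449 A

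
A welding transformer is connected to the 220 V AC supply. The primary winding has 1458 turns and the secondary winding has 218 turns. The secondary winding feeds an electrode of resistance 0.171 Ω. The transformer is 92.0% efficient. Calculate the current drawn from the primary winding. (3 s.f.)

I_p ≈ 31.3 A

V_s = 220 × 218/1458 = 32.894 V.
I_s = V_s/R = 32.894/0.171 = 192.36 A.
P_out = V_s I_s = 32.894 × 192.36 = 6327.7 W.
P_in = P_out/η = 6327.7/0.920 = 6878.0 W.
I_p = P_in/V_p = 6878.0/220 = 31.3 A.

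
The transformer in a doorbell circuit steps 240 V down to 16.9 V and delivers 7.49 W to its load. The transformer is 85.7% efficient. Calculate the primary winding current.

I_p ≈ 0.0364 A

P_in = P_out/η = 7.49/0.857 = 8.7398 W.
I_p = P_in/V_p = 8.7398/240 = 0.0364 A.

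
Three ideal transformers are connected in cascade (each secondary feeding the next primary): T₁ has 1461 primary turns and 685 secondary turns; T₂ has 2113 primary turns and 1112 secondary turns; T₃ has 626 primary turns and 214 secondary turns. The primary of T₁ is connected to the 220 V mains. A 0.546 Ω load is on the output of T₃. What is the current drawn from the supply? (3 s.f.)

I_supply ≈ 2.87 A

After T₁: V = 220.00 × 685/1461 = 103.15 V.
After T₂: V = 103.15 × 1112/2113 = 54.284 V.
After T₃: V = 54.284 × 214/626 = 18.557 V.
I_load = 18.557/0.546 = 33.987 A, so P_out = 18.557 × 33.987 = 630.70 W.
All ideal ⇒ P_in = P_out, so I_supply = 630.70/220 = 2.87 A.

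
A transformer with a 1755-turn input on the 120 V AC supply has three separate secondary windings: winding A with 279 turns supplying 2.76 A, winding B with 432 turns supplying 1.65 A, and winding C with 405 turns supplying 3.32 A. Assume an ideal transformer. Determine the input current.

I_in ≈ 1.61 A

V_A = 120 × 279/1755 = 19.077 V; V_B = 120 × 432/1755 = 29.538 V; V_C = 120 × 405/1755 = 27.692 V.
P_out = V_A I_A + V_B I_B + V_C I_C = 19.077×2.76 + 29.538×1.65 + 27.692×3.32 = 52.652 + 48.738 + 91.938 = 193.33 W.
Ideal ⇒ P_in = P_out, so I_in = P_out/V_in = 193.33/120 = 1.61 A.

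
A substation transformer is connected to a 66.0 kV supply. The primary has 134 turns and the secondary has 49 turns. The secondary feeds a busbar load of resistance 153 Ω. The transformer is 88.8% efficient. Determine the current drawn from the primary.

I_p ≈ 65.0 A

V_s = 66000 × 49/134 = 24134 V.
I_s = V_s/R = 24134/153 = 157.74 A.
P_out = V_s I_s = 24134 × 157.74 = 3.8070×10^6 W.
P_in = P_out/η = 3.8070×10^6/0.888 = 4.2871×10^6 W.
I_p = P_in/V_p = 4.2871×10^6/66000 = 65.0 A.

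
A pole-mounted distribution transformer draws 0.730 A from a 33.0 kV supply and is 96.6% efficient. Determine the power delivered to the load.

P_in = V_p I_p = 33000 × 0.730 = 24090 W.
P_out = η P_in = 0.966 × 24090 = 23300 W.

P_out ≈ 23300 W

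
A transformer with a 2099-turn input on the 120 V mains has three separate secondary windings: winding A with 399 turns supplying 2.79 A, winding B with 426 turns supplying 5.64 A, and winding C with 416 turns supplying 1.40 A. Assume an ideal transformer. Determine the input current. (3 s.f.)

V_A = 120 × 399/2099 = 22.811 V; V_B = 120 × 426/2099 = 24.354 V; V_C = 120 × 416/2099 = 23.783 V.
P_out = V_A I_A + V_B I_B + V_C I_C = 22.811×2.79 + 24.354×5.64 + 23.783×1.40 = 63.642 + 137.36 + 33.296 = 234.30 W.
Ideal ⇒ P_in = P_out, so I_in = P_out/V_in = 234.30/120 = 1.95 A.

I_in ≈ 1.95 A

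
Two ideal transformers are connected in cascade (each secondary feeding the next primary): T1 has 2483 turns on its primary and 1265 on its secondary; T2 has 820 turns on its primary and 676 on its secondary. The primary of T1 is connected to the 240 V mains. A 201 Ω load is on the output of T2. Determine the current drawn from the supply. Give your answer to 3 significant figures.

Secondary of T1: V = 240.00 × 1265/2483 = 122.27 V.
Secondary of T2: V = 122.27 × 676/820 = 100.80 V.
I_load = 100.80/201 = 0.50149 A, so P_out = 100.80 × 0.50149 = 50.550 W.
All ideal ⇒ P_in = P_out, so I_supply = 50.550/240 = 0.211 A.

I_supply ≈ 0.211 A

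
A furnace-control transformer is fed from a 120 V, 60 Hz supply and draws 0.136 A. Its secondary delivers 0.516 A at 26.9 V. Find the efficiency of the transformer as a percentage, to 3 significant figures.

η ≈ 85.1%

P_in = 120 × 0.136 = 16.3200 W.
P_out = 26.9 × 0.516 = 13.8804 W.
η = P_out/P_in = 13.8804/16.3200 = 0.851.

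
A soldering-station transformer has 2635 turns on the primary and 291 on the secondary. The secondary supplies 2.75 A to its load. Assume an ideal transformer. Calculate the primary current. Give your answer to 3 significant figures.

I_p ≈ 0.304 A

For an ideal transformer I_p/I_s = N_s/N_p, so I_p = 2.75 × 291/2635 = 0.304 A.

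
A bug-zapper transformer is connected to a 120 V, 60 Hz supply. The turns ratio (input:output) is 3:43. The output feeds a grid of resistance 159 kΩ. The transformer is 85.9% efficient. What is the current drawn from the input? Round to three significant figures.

V_out = 120 × 43/3 = 1720.0 V.
I_out = V_out/R = 1720.0/159000 = 0.010818 A.
P_out = V_out I_out = 1720.0 × 0.010818 = 18.606 W.
P_in = P_out/η = 18.606/0.859 = 21.660 W.
I_in = P_in/V_in = 21.660/120 = 0.181 A.

I_in ≈ 0.181 A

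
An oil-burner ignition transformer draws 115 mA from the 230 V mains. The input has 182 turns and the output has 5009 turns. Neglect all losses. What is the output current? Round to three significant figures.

I_out ≈ 0.00418 A

I_out/I_in = N_in/N_out, so I_out = 0.115 × 182/5009 = 0.00418 A.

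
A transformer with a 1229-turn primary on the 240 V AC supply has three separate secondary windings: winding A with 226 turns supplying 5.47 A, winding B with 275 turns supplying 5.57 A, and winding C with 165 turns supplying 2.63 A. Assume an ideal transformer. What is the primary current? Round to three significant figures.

I_p ≈ 2.61 A

V_A = 240 × 226/1229 = 44.133 V; V_B = 240 × 275/1229 = 53.702 V; V_C = 240 × 165/1229 = 32.221 V.
P_out = V_A I_A + V_B I_B + V_C I_C = 44.133×5.47 + 53.702×5.57 + 32.221×2.63 = 241.41 + 299.12 + 84.742 = 625.27 W.
Ideal ⇒ P_in = P_out, so I_p = P_out/V_p = 625.27/240 = 2.61 A.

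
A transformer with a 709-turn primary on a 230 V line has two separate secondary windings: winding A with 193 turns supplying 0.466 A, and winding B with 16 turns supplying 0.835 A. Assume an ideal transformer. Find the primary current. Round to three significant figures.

V_A = 230 × 193/709 = 62.609 V; V_B = 230 × 16/709 = 5.1904 V.
P_out = V_A I_A + V_B I_B = 62.609×0.466 + 5.1904×0.835 = 29.176 + 4.3340 = 33.510 W.
Ideal ⇒ P_in = P_out, so I_p = P_out/V_p = 33.510/230 = 0.146 A.

I_p ≈ 0.146 A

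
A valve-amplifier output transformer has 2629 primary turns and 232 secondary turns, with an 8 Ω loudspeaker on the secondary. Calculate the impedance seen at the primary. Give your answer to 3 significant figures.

Z_p = (N_p/N_s)² × Z_s = (2629/232)² × 8 = 1030 Ω.

Z_p ≈ 1030 Ω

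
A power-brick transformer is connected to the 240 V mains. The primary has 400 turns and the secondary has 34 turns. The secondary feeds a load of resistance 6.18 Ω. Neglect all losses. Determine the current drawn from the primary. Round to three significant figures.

I_p ≈ 0.281 A

V_s = V_p × N_s/N_p = 240 × 34/400 = 20.400 V.
I_s = V_s/R = 20.400/6.18 = 3.3010 A.
For an ideal transformer I_p N_p = I_s N_s, so I_p = 3.3010 × 34/400 = 0.281 A.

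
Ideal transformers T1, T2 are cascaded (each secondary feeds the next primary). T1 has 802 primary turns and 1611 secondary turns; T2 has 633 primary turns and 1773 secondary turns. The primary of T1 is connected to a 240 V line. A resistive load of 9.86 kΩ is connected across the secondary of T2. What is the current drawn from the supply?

After T1: V = 240.00 × 1611/802 = 482.09 V.
After T2: V = 482.09 × 1773/633 = 1350.3 V.
I_load = 1350.3/9860 = 0.13695 A, so P_out = 1350.3 × 0.13695 = 184.93 W.
All ideal ⇒ P_in = P_out, so I_supply = 184.93/240 = 0.771 A.

I_supply ≈ 0.771 A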